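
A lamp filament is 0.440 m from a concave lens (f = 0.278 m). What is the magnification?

m = +0.387

For a concave lens, f = -0.278 m.
1/d_i = 1/f − 1/d_o = 1/(-0.2780) − 1/(0.440) = -5.870, so d_i = -0.1704 m.
m = −d_i/d_o = −(-0.1704)/(0.440) = +0.387.
The image is virtual, upright and reduced, on the same side as the object.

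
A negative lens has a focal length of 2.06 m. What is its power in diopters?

For a negative lens, f = −2.06 m.
P = 1/f = 1/(-2.06 m) = -0.485 D.

P = -0.485 D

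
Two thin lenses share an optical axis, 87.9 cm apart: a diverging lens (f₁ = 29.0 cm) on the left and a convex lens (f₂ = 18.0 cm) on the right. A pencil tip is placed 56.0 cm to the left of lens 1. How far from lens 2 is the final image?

Lens 1 is diverging, so f₁ = −29.0 cm.
Lens 1: 1/d_i1 = 1/f₁ − 1/d_o1 = 1/(-29.0) − 1/(56.0) = -0.05234, so d_i1 = -19.11 cm.
The intermediate image is 19.11 cm to the left of lens 1 (virtual), which is 87.9 − (-19.11) = 107.0 cm to the left of lens 2, so d_o2 = +107.0 cm.
Lens 2: 1/d_i2 = 1/f₂ − 1/d_o2 = 1/(18.0) − 1/(107.0) = 0.04621, so d_i2 = 21.6 cm.
The final image is real, 21.6 cm to the right of lens 2 (overall magnification ≈ -0.069).

21.6 cm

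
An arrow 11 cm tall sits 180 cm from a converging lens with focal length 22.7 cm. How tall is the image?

1/d_i = 1/f − 1/d_o = 1/(22.70) − 1/(180) = 0.03850, so d_i = 25.98 cm.
m = −d_i/d_o = -0.1443.
|h_i| = |m|·h_o = 0.1443 × 11 = 1.59 cm. The image is real, inverted and reduced, on the far side of the lens.

1.59 cm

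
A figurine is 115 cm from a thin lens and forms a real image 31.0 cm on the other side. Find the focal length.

f = 24.4 cm (converging)

Real image ⇒ d_i = +31.0 cm.
1/f = 1/d_o + 1/d_i = 1/(115) + 1/(31.0) = 0.04095, so f = 24.4 cm.
Since f is positive, the thin lens is converging.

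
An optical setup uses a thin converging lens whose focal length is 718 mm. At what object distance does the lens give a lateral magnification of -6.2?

834 mm

m = −d_i/d_o ⇒ d_i = −m·d_o.
1/f = 1/d_o + 1/d_i = 1/d_o − 1/(m·d_o) = (1 − 1/m)/d_o, so d_o = f(1 − 1/m) = (718.0)(1 − 1/(-6.2)) = 834 mm.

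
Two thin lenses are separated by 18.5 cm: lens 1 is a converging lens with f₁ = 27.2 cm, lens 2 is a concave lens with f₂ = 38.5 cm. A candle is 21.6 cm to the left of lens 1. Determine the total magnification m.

Lens 1: 1/d_i1 = 1/(27.2) − 1/(21.6) = -0.009532, so d_i1 = -104.9 cm; m₁ = −d_i1/d_o1 = +4.856.
d_o2 = 18.5 − (-104.9) = 123.4 cm.
f₂ = −38.5 cm (diverging).
Lens 2: 1/d_i2 = 1/(-38.5) − 1/(123.4) = -0.03408, so d_i2 = -29.34 cm; m₂ = −d_i2/d_o2 = +0.2378.
m = m₁·m₂ = (+4.856)(+0.2378) = +1.15.

m = +1.15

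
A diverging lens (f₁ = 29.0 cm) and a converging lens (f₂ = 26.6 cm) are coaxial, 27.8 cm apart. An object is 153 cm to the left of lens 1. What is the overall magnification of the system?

f₁ = −29.0 cm (diverging).
Lens 1: 1/d_i1 = 1/(-29.0) − 1/(153) = -0.04102, so d_i1 = -24.38 cm; m₁ = −d_i1/d_o1 = +0.1593.
d_o2 = 27.8 − (-24.38) = 52.18 cm.
Lens 2: 1/d_i2 = 1/(26.6) − 1/(52.18) = 0.01843, so d_i2 = 54.26 cm; m₂ = −d_i2/d_o2 = -1.040.
m = m₁·m₂ = (+0.1593)(-1.040) = -0.166.

m = -0.166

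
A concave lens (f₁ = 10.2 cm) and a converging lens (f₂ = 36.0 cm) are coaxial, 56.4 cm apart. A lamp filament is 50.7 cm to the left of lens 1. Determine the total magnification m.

f₁ = −10.2 cm (diverging).
Lens 1: 1/d_i1 = 1/(-10.2) − 1/(50.7) = -0.1178, so d_i1 = -8.492 cm; m₁ = −d_i1/d_o1 = +0.1675.
d_o2 = 56.4 − (-8.492) = 64.89 cm.
Lens 2: 1/d_i2 = 1/(36.0) − 1/(64.89) = 0.01237, so d_i2 = 80.86 cm; m₂ = −d_i2/d_o2 = -1.246.
m = m₁·m₂ = (+0.1675)(-1.246) = -0.209.

m = -0.209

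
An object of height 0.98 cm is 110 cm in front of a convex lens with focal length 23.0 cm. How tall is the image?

0.259 cm

1/d_i = 1/f − 1/d_o = 1/(23.00) − 1/(110) = 0.03439, so d_i = 29.08 cm.
m = −d_i/d_o = -0.2644.
|h_i| = |m|·h_o = 0.2644 × 0.98 = 0.259 cm. The image is real, inverted and reduced, on the far side of the lens.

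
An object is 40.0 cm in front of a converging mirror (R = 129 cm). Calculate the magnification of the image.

m = +2.63

f = R/2 = 129/2 = 64.50 cm.
1/d_i = 1/f − 1/d_o = 1/(64.50) − 1/(40.0) = -0.009496, so d_i = -105.3 cm.
m = −d_i/d_o = −(-105.3)/(40.0) = +2.63.
The image is virtual, upright and enlarged, behind the mirror.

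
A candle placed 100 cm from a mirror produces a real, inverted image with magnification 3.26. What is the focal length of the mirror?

f = 76.5 cm (concave)

m = −d_i/d_o ⇒ d_i = −m·d_o = −(-3.26)·(100) = 326.0 cm.
1/f = 1/d_o + 1/d_i = 1/(100) + 1/(326.0) = 0.01307, so f = 76.5 cm.
Since f is positive, the mirror is concave.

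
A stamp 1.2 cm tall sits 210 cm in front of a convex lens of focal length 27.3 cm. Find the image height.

0.179 cm

1/d_i = 1/f − 1/d_o = 1/(27.30) − 1/(210) = 0.03187, so d_i = 31.38 cm.
m = −d_i/d_o = -0.1494.
|h_i| = |m|·h_o = 0.1494 × 1.2 = 0.179 cm. The image is real, inverted and reduced, on the far side of the lens.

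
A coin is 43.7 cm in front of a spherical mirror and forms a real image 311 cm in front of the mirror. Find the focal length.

Real image ⇒ d_i = +311 cm.
1/f = 1/d_o + 1/d_i = 1/(43.7) + 1/(311) = 0.02610, so f = 38.3 cm.
Since f is positive, the spherical mirror is concave.

f = 38.3 cm (concave)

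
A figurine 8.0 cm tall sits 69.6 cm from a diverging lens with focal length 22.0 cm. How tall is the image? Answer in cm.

For a diverging lens, f = -22.0 cm.
1/d_i = 1/f − 1/d_o = 1/(-22.00) − 1/(69.6) = -0.05982, so d_i = -16.72 cm.
m = −d_i/d_o = +0.2402.
|h_i| = |m|·h_o = 0.2402 × 8.0 = 1.92 cm. The image is virtual, upright and reduced, on the same side as the object.

1.92 cm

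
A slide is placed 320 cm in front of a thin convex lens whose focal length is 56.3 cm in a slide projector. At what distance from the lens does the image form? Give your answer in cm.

Thin-lens equation: 1/v = 1/f − 1/u = 1/(56.30) − 1/(320) = 0.01776 − 0.003125 = 0.01464, so v = 68.3 cm.
The image is real, inverted and reduced, on the far side of the lens.

68.3 cm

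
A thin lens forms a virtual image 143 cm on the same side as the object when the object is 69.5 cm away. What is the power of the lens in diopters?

Virtual image ⇒ d_i = −143 cm.
1/f = 1/d_o + 1/d_i = 1/(69.5) + 1/(-143) = 0.007395 cm⁻¹.
f = 135.2 cm = 1.352 m, so P = 1/f = +0.740 D.

P = +0.740 D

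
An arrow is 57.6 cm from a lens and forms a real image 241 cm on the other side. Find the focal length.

Real image ⇒ d_i = +241 cm.
1/f = 1/d_o + 1/d_i = 1/(57.6) + 1/(241) = 0.02151, so f = 46.5 cm.
Since f is positive, the lens is converging.

f = 46.5 cm (converging)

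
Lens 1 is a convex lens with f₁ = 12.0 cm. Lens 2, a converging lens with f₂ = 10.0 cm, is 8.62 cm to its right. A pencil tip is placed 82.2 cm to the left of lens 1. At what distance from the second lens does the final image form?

3.52 cm

Lens 1: 1/d_i1 = 1/f₁ − 1/d_o1 = 1/(12.0) − 1/(82.2) = 0.07117, so d_i1 = 14.05 cm.
The intermediate image is 14.05 cm to the right of lens 1, which lies 5.430 cm to the right of lens 2 — a virtual object — so d_o2 = −5.430 cm.
Lens 2: 1/d_i2 = 1/f₂ − 1/d_o2 = 1/(10.0) − 1/(-5.430) = 0.2842, so d_i2 = 3.52 cm.
The final image is real, 3.52 cm to the right of lens 2 (overall magnification ≈ -0.11).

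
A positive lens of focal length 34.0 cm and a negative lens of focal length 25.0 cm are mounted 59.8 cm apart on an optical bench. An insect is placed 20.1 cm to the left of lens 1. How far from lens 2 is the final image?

Lens 1: 1/d_i1 = 1/f₁ − 1/d_o1 = 1/(34.0) − 1/(20.1) = -0.02034, so d_i1 = -49.17 cm.
The intermediate image is 49.17 cm to the left of lens 1 (virtual), which is 59.8 − (-49.17) = 109.0 cm to the left of lens 2, so d_o2 = +109.0 cm.
Lens 2 is diverging, so f₂ = −25.0 cm.
Lens 2: 1/d_i2 = 1/f₂ − 1/d_o2 = 1/(-25.0) − 1/(109.0) = -0.04917, so d_i2 = -20.3 cm.
The final image is virtual, 20.3 cm to the left of lens 2 (overall magnification ≈ 0.46).

20.3 cm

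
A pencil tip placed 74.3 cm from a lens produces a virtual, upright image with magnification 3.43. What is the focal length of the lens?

m = −d_i/d_o ⇒ d_i = −m·d_o = −(+3.43)·(74.3) = -254.8 cm.
1/f = 1/d_o + 1/d_i = 1/(74.3) + 1/(-254.8) = 0.009534, so f = 105 cm.
Since f is positive, the lens is converging.

f = 105 cm (converging)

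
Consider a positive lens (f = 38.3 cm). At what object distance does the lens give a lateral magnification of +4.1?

29.0 cm

m = −d_i/d_o ⇒ d_i = −m·d_o.
1/f = 1/d_o + 1/d_i = 1/d_o − 1/(m·d_o) = (1 − 1/m)/d_o, so d_o = f(1 − 1/m) = (38.30)(1 − 1/(+4.1)) = 29.0 cm.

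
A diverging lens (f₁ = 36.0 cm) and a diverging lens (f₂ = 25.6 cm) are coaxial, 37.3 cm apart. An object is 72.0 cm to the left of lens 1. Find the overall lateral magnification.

f₁ = −36.0 cm (diverging).
Lens 1: 1/d_i1 = 1/(-36.0) − 1/(72.0) = -0.04167, so d_i1 = -24.00 cm; m₁ = −d_i1/d_o1 = +0.3333.
d_o2 = 37.3 − (-24.00) = 61.30 cm.
f₂ = −25.6 cm (diverging).
Lens 2: 1/d_i2 = 1/(-25.6) − 1/(61.30) = -0.05538, so d_i2 = -18.06 cm; m₂ = −d_i2/d_o2 = +0.2946.
m = m₁·m₂ = (+0.3333)(+0.2946) = +0.0982.

m = +0.0982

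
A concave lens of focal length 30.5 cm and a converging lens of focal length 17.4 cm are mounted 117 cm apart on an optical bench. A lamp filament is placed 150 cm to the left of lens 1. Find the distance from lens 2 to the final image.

19.8 cm

Lens 1 is diverging, so f₁ = −30.5 cm.
Lens 1: 1/d_i1 = 1/f₁ − 1/d_o1 = 1/(-30.5) − 1/(150) = -0.03945, so d_i1 = -25.35 cm.
The intermediate image is 25.35 cm to the left of lens 1 (virtual), which is 117 − (-25.35) = 142.3 cm to the left of lens 2, so d_o2 = +142.3 cm.
Lens 2: 1/d_i2 = 1/f₂ − 1/d_o2 = 1/(17.4) − 1/(142.3) = 0.05044, so d_i2 = 19.8 cm.
The final image is real, 19.8 cm to the right of lens 2 (overall magnification ≈ -0.024).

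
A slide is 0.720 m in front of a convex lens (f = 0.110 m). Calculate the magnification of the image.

1/d_i = 1/f − 1/d_o = 1/(0.1100) − 1/(0.720) = 7.702, so d_i = 0.1298 m.
m = −d_i/d_o = −(0.1298)/(0.720) = -0.180.
The image is real, inverted and reduced, on the far side of the lens.

m = -0.180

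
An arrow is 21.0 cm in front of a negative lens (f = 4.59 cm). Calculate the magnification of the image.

m = +0.179

For a negative lens, f = -4.59 cm.
1/d_i = 1/f − 1/d_o = 1/(-4.590) − 1/(21.0) = -0.2655, so d_i = -3.767 cm.
m = −d_i/d_o = −(-3.767)/(21.0) = +0.179.
The image is virtual, upright and reduced, on the same side as the object.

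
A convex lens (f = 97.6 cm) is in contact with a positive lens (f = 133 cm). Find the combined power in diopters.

P₁ = 1/f₁ = 1/(0.976 m) = +1.025 D; P₂ = 1/f₂ = 1/(1.33 m) = +0.7519 D.
For thin lenses in contact, P = P₁ + P₂ = (+1.025) + (+0.7519) = +1.78 D.

P = +1.78 D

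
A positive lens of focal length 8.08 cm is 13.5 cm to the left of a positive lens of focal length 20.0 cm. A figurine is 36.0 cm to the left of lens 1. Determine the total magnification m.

Lens 1: 1/d_i1 = 1/(8.08) − 1/(36.0) = 0.09598, so d_i1 = 10.42 cm; m₁ = −d_i1/d_o1 = -0.2894.
d_o2 = 13.5 − (10.42) = 3.080 cm.
Lens 2: 1/d_i2 = 1/(20.0) − 1/(3.080) = -0.2747, so d_i2 = -3.641 cm; m₂ = −d_i2/d_o2 = +1.182.
m = m₁·m₂ = (-0.2894)(+1.182) = -0.342.

m = -0.342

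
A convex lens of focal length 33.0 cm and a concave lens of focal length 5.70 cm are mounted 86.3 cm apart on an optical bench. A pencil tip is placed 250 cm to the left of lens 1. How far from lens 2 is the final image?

Lens 1: 1/d_i1 = 1/f₁ − 1/d_o1 = 1/(33.0) − 1/(250) = 0.02630, so d_i1 = 38.02 cm.
The intermediate image is 38.02 cm to the right of lens 1, which is 86.3 − (38.02) = 48.28 cm to the left of lens 2, so d_o2 = +48.28 cm.
Lens 2 is diverging, so f₂ = −5.70 cm.
Lens 2: 1/d_i2 = 1/f₂ − 1/d_o2 = 1/(-5.70) − 1/(48.28) = -0.1962, so d_i2 = -5.10 cm.
The final image is virtual, 5.10 cm to the left of lens 2 (overall magnification ≈ -0.016).

5.10 cm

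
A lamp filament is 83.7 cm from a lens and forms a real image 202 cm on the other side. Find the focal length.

f = 59.2 cm (converging)

Real image ⇒ d_i = +202 cm.
1/f = 1/d_o + 1/d_i = 1/(83.7) + 1/(202) = 0.01690, so f = 59.2 cm.
Since f is positive, the lens is converging.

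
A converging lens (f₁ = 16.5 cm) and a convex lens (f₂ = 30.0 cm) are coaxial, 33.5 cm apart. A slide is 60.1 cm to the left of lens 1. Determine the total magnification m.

Lens 1: 1/d_i1 = 1/(16.5) − 1/(60.1) = 0.04397, so d_i1 = 22.74 cm; m₁ = −d_i1/d_o1 = -0.3784.
d_o2 = 33.5 − (22.74) = 10.76 cm.
Lens 2: 1/d_i2 = 1/(30.0) − 1/(10.76) = -0.05960, so d_i2 = -16.78 cm; m₂ = −d_i2/d_o2 = +1.559.
m = m₁·m₂ = (-0.3784)(+1.559) = -0.590.

m = -0.590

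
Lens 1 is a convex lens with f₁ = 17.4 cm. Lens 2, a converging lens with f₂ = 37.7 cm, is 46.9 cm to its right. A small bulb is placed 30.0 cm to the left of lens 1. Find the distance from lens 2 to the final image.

6.40 cm

Lens 1: 1/d_i1 = 1/f₁ − 1/d_o1 = 1/(17.4) − 1/(30.0) = 0.02414, so d_i1 = 41.43 cm.
The intermediate image is 41.43 cm to the right of lens 1, which is 46.9 − (41.43) = 5.470 cm to the left of lens 2, so d_o2 = +5.470 cm.
Lens 2: 1/d_i2 = 1/f₂ − 1/d_o2 = 1/(37.7) − 1/(5.470) = -0.1563, so d_i2 = -6.40 cm.
The final image is virtual, 6.40 cm to the left of lens 2 (overall magnification ≈ -1.6).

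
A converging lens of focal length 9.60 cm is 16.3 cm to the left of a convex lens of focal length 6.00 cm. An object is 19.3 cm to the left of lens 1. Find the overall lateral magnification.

Lens 1: 1/d_i1 = 1/(9.60) − 1/(19.3) = 0.05235, so d_i1 = 19.10 cm; m₁ = −d_i1/d_o1 = -0.9896.
d_o2 = 16.3 − (19.10) = -2.800 cm (virtual object).
Lens 2: 1/d_i2 = 1/(6.00) − 1/(-2.800) = 0.5238, so d_i2 = 1.909 cm; m₂ = −d_i2/d_o2 = +0.6818.
m = m₁·m₂ = (-0.9896)(+0.6818) = -0.675.

m = -0.675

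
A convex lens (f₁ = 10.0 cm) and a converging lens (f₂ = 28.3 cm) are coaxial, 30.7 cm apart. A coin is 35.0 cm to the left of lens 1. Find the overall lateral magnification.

Lens 1: 1/d_i1 = 1/(10.0) − 1/(35.0) = 0.07143, so d_i1 = 14.00 cm; m₁ = −d_i1/d_o1 = -0.4000.
d_o2 = 30.7 − (14.00) = 16.70 cm.
Lens 2: 1/d_i2 = 1/(28.3) − 1/(16.70) = -0.02454, so d_i2 = -40.74 cm; m₂ = −d_i2/d_o2 = +2.440.
m = m₁·m₂ = (-0.4000)(+2.440) = -0.976.

m = -0.976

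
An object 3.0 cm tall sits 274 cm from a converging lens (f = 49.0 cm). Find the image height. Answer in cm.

1/d_i = 1/f − 1/d_o = 1/(49.00) − 1/(274) = 0.01676, so d_i = 59.67 cm.
m = −d_i/d_o = -0.2178.
|h_i| = |m|·h_o = 0.2178 × 3.0 = 0.653 cm. The image is real, inverted and reduced, on the far side of the lens.

0.653 cm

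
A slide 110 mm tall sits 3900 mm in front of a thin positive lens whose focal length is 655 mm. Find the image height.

22.2 mm

1/d_i = 1/f − 1/d_o = 1/(655.0) − 1/(3900) = 0.001270, so d_i = 787.2 mm.
m = −d_i/d_o = -0.2018.
|h_i| = |m|·h_o = 0.2018 × 110 = 22.2 mm. The image is real, inverted and reduced, on the far side of the lens.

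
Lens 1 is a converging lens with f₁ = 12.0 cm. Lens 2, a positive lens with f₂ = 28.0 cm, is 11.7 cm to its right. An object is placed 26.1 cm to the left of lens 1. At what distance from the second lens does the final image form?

Lens 1: 1/d_i1 = 1/f₁ − 1/d_o1 = 1/(12.0) − 1/(26.1) = 0.04502, so d_i1 = 22.21 cm.
The intermediate image is 22.21 cm to the right of lens 1, which lies 10.51 cm to the right of lens 2 — a virtual object — so d_o2 = −10.51 cm.
Lens 2: 1/d_i2 = 1/f₂ − 1/d_o2 = 1/(28.0) − 1/(-10.51) = 0.1309, so d_i2 = 7.64 cm.
The final image is real, 7.64 cm to the right of lens 2 (overall magnification ≈ -0.62).

7.64 cm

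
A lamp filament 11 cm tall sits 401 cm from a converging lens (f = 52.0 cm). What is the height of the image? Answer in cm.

1/d_i = 1/f − 1/d_o = 1/(52.00) − 1/(401) = 0.01674, so d_i = 59.75 cm.
m = −d_i/d_o = -0.1490.
|h_i| = |m|·h_o = 0.1490 × 11 = 1.64 cm. The image is real, inverted and reduced, on the far side of the lens.

1.64 cm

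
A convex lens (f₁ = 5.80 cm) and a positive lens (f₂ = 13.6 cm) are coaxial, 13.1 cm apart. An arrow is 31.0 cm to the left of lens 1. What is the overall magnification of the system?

Lens 1: 1/d_i1 = 1/(5.80) − 1/(31.0) = 0.1402, so d_i1 = 7.135 cm; m₁ = −d_i1/d_o1 = -0.2302.
d_o2 = 13.1 − (7.135) = 5.965 cm.
Lens 2: 1/d_i2 = 1/(13.6) − 1/(5.965) = -0.09412, so d_i2 = -10.63 cm; m₂ = −d_i2/d_o2 = +1.781.
m = m₁·m₂ = (-0.2302)(+1.781) = -0.410.

m = -0.410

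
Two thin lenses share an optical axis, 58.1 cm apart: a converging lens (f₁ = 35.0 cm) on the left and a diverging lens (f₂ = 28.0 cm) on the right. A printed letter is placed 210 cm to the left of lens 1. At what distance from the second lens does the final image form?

10.2 cm

Lens 1: 1/d_i1 = 1/f₁ − 1/d_o1 = 1/(35.0) − 1/(210) = 0.02381, so d_i1 = 42.00 cm.
The intermediate image is 42.00 cm to the right of lens 1, which is 58.1 − (42.00) = 16.10 cm to the left of lens 2, so d_o2 = +16.10 cm.
Lens 2 is diverging, so f₂ = −28.0 cm.
Lens 2: 1/d_i2 = 1/f₂ − 1/d_o2 = 1/(-28.0) − 1/(16.10) = -0.09783, so d_i2 = -10.2 cm.
The final image is virtual, 10.2 cm to the left of lens 2 (overall magnification ≈ -0.13).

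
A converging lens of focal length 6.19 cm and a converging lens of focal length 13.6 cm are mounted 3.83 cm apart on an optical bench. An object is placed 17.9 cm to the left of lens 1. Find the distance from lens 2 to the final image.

Lens 1: 1/d_i1 = 1/f₁ − 1/d_o1 = 1/(6.19) − 1/(17.9) = 0.1057, so d_i1 = 9.462 cm.
The intermediate image is 9.462 cm to the right of lens 1, which lies 5.632 cm to the right of lens 2 — a virtual object — so d_o2 = −5.632 cm.
Lens 2: 1/d_i2 = 1/f₂ − 1/d_o2 = 1/(13.6) − 1/(-5.632) = 0.2511, so d_i2 = 3.98 cm.
The final image is real, 3.98 cm to the right of lens 2 (overall magnification ≈ -0.37).

3.98 cm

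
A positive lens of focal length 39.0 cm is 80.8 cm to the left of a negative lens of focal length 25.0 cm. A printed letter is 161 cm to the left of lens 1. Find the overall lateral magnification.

Lens 1: 1/d_i1 = 1/(39.0) − 1/(161) = 0.01943, so d_i1 = 51.47 cm; m₁ = −d_i1/d_o1 = -0.3197.
d_o2 = 80.8 − (51.47) = 29.33 cm.
f₂ = −25.0 cm (diverging).
Lens 2: 1/d_i2 = 1/(-25.0) − 1/(29.33) = -0.07409, so d_i2 = -13.50 cm; m₂ = −d_i2/d_o2 = +0.4602.
m = m₁·m₂ = (-0.3197)(+0.4602) = -0.147.

m = -0.147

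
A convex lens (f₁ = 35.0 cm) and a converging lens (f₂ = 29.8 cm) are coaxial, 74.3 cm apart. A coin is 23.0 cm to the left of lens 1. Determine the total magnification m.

m = -0.779

Lens 1: 1/d_i1 = 1/(35.0) − 1/(23.0) = -0.01491, so d_i1 = -67.08 cm; m₁ = −d_i1/d_o1 = +2.917.
d_o2 = 74.3 − (-67.08) = 141.4 cm.
Lens 2: 1/d_i2 = 1/(29.8) − 1/(141.4) = 0.02648, so d_i2 = 37.76 cm; m₂ = −d_i2/d_o2 = -0.2670.
m = m₁·m₂ = (+2.917)(-0.2670) = -0.779.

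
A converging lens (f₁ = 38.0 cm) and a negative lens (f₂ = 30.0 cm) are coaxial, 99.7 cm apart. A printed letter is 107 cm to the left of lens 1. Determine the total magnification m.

Lens 1: 1/d_i1 = 1/(38.0) − 1/(107) = 0.01697, so d_i1 = 58.93 cm; m₁ = −d_i1/d_o1 = -0.5507.
d_o2 = 99.7 − (58.93) = 40.77 cm.
f₂ = −30.0 cm (diverging).
Lens 2: 1/d_i2 = 1/(-30.0) − 1/(40.77) = -0.05786, so d_i2 = -17.28 cm; m₂ = −d_i2/d_o2 = +0.4239.
m = m₁·m₂ = (-0.5507)(+0.4239) = -0.233.

m = -0.233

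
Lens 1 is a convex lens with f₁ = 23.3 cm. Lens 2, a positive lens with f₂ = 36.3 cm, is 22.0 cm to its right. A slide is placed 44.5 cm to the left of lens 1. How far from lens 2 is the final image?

15.5 cm

Lens 1: 1/d_i1 = 1/f₁ − 1/d_o1 = 1/(23.3) − 1/(44.5) = 0.02045, so d_i1 = 48.91 cm.
The intermediate image is 48.91 cm to the right of lens 1, which lies 26.91 cm to the right of lens 2 — a virtual object — so d_o2 = −26.91 cm.
Lens 2: 1/d_i2 = 1/f₂ − 1/d_o2 = 1/(36.3) − 1/(-26.91) = 0.06471, so d_i2 = 15.5 cm.
The final image is real, 15.5 cm to the right of lens 2 (overall magnification ≈ -0.63).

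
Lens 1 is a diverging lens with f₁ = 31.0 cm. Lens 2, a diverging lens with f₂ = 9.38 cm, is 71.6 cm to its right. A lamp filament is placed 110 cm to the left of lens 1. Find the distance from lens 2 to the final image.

Lens 1 is diverging, so f₁ = −31.0 cm.
Lens 1: 1/d_i1 = 1/f₁ − 1/d_o1 = 1/(-31.0) − 1/(110) = -0.04135, so d_i1 = -24.18 cm.
The intermediate image is 24.18 cm to the left of lens 1 (virtual), which is 71.6 − (-24.18) = 95.78 cm to the left of lens 2, so d_o2 = +95.78 cm.
Lens 2 is diverging, so f₂ = −9.38 cm.
Lens 2: 1/d_i2 = 1/f₂ − 1/d_o2 = 1/(-9.38) − 1/(95.78) = -0.1171, so d_i2 = -8.54 cm.
The final image is virtual, 8.54 cm to the left of lens 2 (overall magnification ≈ 0.020).

8.54 cm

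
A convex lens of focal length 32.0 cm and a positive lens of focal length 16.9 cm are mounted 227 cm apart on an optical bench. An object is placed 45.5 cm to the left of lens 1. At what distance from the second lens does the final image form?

Lens 1: 1/d_i1 = 1/f₁ − 1/d_o1 = 1/(32.0) − 1/(45.5) = 0.009272, so d_i1 = 107.9 cm.
The intermediate image is 107.9 cm to the right of lens 1, which is 227 − (107.9) = 119.1 cm to the left of lens 2, so d_o2 = +119.1 cm.
Lens 2: 1/d_i2 = 1/f₂ − 1/d_o2 = 1/(16.9) − 1/(119.1) = 0.05078, so d_i2 = 19.7 cm.
The final image is real, 19.7 cm to the right of lens 2 (overall magnification ≈ 0.39).

19.7 cm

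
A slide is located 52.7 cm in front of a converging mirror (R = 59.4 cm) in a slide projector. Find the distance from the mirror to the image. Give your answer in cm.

f = R/2 = 59.4/2 = 29.70 cm.
Mirror equation: 1/d_i = 1/f − 1/d_o = 1/(29.70) − 1/(52.7) = 0.03367 − 0.01898 = 0.01469, so d_i = 68.1 cm.
The image is real, inverted and enlarged, in front of the mirror.

68.1 cm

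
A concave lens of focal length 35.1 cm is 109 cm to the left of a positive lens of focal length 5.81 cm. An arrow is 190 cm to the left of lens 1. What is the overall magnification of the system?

m = -0.00682

f₁ = −35.1 cm (diverging).
Lens 1: 1/d_i1 = 1/(-35.1) − 1/(190) = -0.03375, so d_i1 = -29.63 cm; m₁ = −d_i1/d_o1 = +0.1559.
d_o2 = 109 − (-29.63) = 138.6 cm.
Lens 2: 1/d_i2 = 1/(5.81) − 1/(138.6) = 0.1649, so d_i2 = 6.064 cm; m₂ = −d_i2/d_o2 = -0.04375.
m = m₁·m₂ = (+0.1559)(-0.04375) = -0.00682.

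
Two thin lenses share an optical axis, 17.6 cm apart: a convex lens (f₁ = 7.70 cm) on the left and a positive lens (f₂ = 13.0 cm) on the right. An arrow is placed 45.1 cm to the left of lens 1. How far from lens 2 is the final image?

Lens 1: 1/d_i1 = 1/f₁ − 1/d_o1 = 1/(7.70) − 1/(45.1) = 0.1077, so d_i1 = 9.285 cm.
The intermediate image is 9.285 cm to the right of lens 1, which is 17.6 − (9.285) = 8.315 cm to the left of lens 2, so d_o2 = +8.315 cm.
Lens 2: 1/d_i2 = 1/f₂ − 1/d_o2 = 1/(13.0) − 1/(8.315) = -0.04334, so d_i2 = -23.1 cm.
The final image is virtual, 23.1 cm to the left of lens 2 (overall magnification ≈ -0.57).

23.1 cm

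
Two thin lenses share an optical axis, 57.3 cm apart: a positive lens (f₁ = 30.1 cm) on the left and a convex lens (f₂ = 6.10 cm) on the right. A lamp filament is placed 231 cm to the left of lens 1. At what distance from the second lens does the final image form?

8.34 cm

Lens 1: 1/d_i1 = 1/f₁ − 1/d_o1 = 1/(30.1) − 1/(231) = 0.02889, so d_i1 = 34.61 cm.
The intermediate image is 34.61 cm to the right of lens 1, which is 57.3 − (34.61) = 22.69 cm to the left of lens 2, so d_o2 = +22.69 cm.
Lens 2: 1/d_i2 = 1/f₂ − 1/d_o2 = 1/(6.10) − 1/(22.69) = 0.1199, so d_i2 = 8.34 cm.
The final image is real, 8.34 cm to the right of lens 2 (overall magnification ≈ 0.055).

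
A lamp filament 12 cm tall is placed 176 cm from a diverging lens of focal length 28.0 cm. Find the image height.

For a diverging lens, f = -28.0 cm.
1/d_i = 1/f − 1/d_o = 1/(-28.00) − 1/(176) = -0.04140, so d_i = -24.16 cm.
m = −d_i/d_o = +0.1373.
|h_i| = |m|·h_o = 0.1373 × 12 = 1.65 cm. The image is virtual, upright and reduced, on the same side as the object.

1.65 cm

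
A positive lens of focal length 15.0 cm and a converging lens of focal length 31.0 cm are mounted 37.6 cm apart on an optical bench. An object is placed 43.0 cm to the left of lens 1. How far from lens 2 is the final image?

27.5 cm

Lens 1: 1/d_i1 = 1/f₁ − 1/d_o1 = 1/(15.0) − 1/(43.0) = 0.04341, so d_i1 = 23.04 cm.
The intermediate image is 23.04 cm to the right of lens 1, which is 37.6 − (23.04) = 14.56 cm to the left of lens 2, so d_o2 = +14.56 cm.
Lens 2: 1/d_i2 = 1/f₂ − 1/d_o2 = 1/(31.0) − 1/(14.56) = -0.03642, so d_i2 = -27.5 cm.
The final image is virtual, 27.5 cm to the left of lens 2 (overall magnification ≈ -1.0).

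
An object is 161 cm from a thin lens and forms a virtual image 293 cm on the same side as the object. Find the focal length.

f = 357 cm (converging)

Virtual image ⇒ d_i = −293 cm.
1/f = 1/d_o + 1/d_i = 1/(161) + 1/(-293) = 0.002798, so f = 357 cm.
Since f is positive, the thin lens is converging.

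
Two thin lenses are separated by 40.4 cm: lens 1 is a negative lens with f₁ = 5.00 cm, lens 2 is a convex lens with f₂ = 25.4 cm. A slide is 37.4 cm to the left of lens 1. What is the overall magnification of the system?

m = -0.154

f₁ = −5.00 cm (diverging).
Lens 1: 1/d_i1 = 1/(-5.00) − 1/(37.4) = -0.2267, so d_i1 = -4.410 cm; m₁ = −d_i1/d_o1 = +0.1179.
d_o2 = 40.4 − (-4.410) = 44.81 cm.
Lens 2: 1/d_i2 = 1/(25.4) − 1/(44.81) = 0.01705, so d_i2 = 58.64 cm; m₂ = −d_i2/d_o2 = -1.309.
m = m₁·m₂ = (+0.1179)(-1.309) = -0.154.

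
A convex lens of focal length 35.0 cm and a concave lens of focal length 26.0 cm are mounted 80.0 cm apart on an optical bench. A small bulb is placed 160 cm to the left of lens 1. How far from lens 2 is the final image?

15.0 cm

Lens 1: 1/d_i1 = 1/f₁ − 1/d_o1 = 1/(35.0) − 1/(160) = 0.02232, so d_i1 = 44.80 cm.
The intermediate image is 44.80 cm to the right of lens 1, which is 80.0 − (44.80) = 35.20 cm to the left of lens 2, so d_o2 = +35.20 cm.
Lens 2 is diverging, so f₂ = −26.0 cm.
Lens 2: 1/d_i2 = 1/f₂ − 1/d_o2 = 1/(-26.0) − 1/(35.20) = -0.06687, so d_i2 = -15.0 cm.
The final image is virtual, 15.0 cm to the left of lens 2 (overall magnification ≈ -0.12).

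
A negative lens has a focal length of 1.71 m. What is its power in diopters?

For a negative lens, f = −1.71 m.
P = 1/f = 1/(-1.71 m) = -0.585 D.

P = -0.585 D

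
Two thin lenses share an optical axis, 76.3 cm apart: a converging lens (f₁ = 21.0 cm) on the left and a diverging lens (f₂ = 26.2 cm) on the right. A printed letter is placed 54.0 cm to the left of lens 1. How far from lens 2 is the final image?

16.1 cm

Lens 1: 1/d_i1 = 1/f₁ − 1/d_o1 = 1/(21.0) − 1/(54.0) = 0.02910, so d_i1 = 34.36 cm.
The intermediate image is 34.36 cm to the right of lens 1, which is 76.3 − (34.36) = 41.94 cm to the left of lens 2, so d_o2 = +41.94 cm.
Lens 2 is diverging, so f₂ = −26.2 cm.
Lens 2: 1/d_i2 = 1/f₂ − 1/d_o2 = 1/(-26.2) − 1/(41.94) = -0.06201, so d_i2 = -16.1 cm.
The final image is virtual, 16.1 cm to the left of lens 2 (overall magnification ≈ -0.24).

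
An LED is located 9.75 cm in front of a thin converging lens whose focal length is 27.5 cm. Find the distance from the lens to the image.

15.1 cm

Lens equation: 1/q = 1/f − 1/p = 1/(27.50) − 1/(9.75) = 0.03636 − 0.1026 = -0.06620, so q = -15.1 cm.
The image is virtual, upright and enlarged, on the same side as the object.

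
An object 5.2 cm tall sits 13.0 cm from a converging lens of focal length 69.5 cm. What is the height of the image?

6.40 cm

1/d_i = 1/f − 1/d_o = 1/(69.50) − 1/(13.0) = -0.06253, so d_i = -15.99 cm.
m = −d_i/d_o = +1.230.
|h_i| = |m|·h_o = 1.230 × 5.2 = 6.40 cm. The image is virtual, upright and enlarged, on the same side as the object.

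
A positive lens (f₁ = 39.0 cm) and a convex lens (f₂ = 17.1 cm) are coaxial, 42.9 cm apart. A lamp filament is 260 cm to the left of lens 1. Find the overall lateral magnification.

m = -0.150

Lens 1: 1/d_i1 = 1/(39.0) − 1/(260) = 0.02179, so d_i1 = 45.88 cm; m₁ = −d_i1/d_o1 = -0.1765.
d_o2 = 42.9 − (45.88) = -2.980 cm (virtual object).
Lens 2: 1/d_i2 = 1/(17.1) − 1/(-2.980) = 0.3941, so d_i2 = 2.538 cm; m₂ = −d_i2/d_o2 = +0.8516.
m = m₁·m₂ = (-0.1765)(+0.8516) = -0.150.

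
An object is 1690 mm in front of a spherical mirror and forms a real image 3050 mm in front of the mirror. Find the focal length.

Real image ⇒ d_i = +3050 mm.
1/f = 1/d_o + 1/d_i = 1/(1690) + 1/(3050) = 0.0009196, so f = 1090 mm.
Since f is positive, the spherical mirror is concave.

f = 1090 mm (concave)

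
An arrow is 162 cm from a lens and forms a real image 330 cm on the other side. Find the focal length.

Real image ⇒ d_i = +330 cm.
1/f = 1/d_o + 1/d_i = 1/(162) + 1/(330) = 0.009203, so f = 109 cm.
Since f is positive, the lens is converging.

f = 109 cm (converging)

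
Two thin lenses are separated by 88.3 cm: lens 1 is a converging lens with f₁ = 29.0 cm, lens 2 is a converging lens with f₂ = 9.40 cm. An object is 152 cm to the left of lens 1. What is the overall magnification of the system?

m = +0.0515

Lens 1: 1/d_i1 = 1/(29.0) − 1/(152) = 0.02790, so d_i1 = 35.84 cm; m₁ = −d_i1/d_o1 = -0.2358.
d_o2 = 88.3 − (35.84) = 52.46 cm.
Lens 2: 1/d_i2 = 1/(9.40) − 1/(52.46) = 0.08732, so d_i2 = 11.45 cm; m₂ = −d_i2/d_o2 = -0.2183.
m = m₁·m₂ = (-0.2358)(-0.2183) = +0.0515.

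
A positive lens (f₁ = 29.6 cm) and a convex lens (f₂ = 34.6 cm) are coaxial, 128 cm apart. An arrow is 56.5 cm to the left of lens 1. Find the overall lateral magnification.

m = +1.22

Lens 1: 1/d_i1 = 1/(29.6) − 1/(56.5) = 0.01608, so d_i1 = 62.17 cm; m₁ = −d_i1/d_o1 = -1.100.
d_o2 = 128 − (62.17) = 65.83 cm.
Lens 2: 1/d_i2 = 1/(34.6) − 1/(65.83) = 0.01371, so d_i2 = 72.93 cm; m₂ = −d_i2/d_o2 = -1.108.
m = m₁·m₂ = (-1.100)(-1.108) = +1.22.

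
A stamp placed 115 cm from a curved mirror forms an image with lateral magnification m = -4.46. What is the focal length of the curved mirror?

m = −d_i/d_o ⇒ d_i = −m·d_o = −(-4.46)·(115) = 512.9 cm.
1/f = 1/d_o + 1/d_i = 1/(115) + 1/(512.9) = 0.01065, so f = 93.9 cm.
Since f is positive, the curved mirror is concave.

f = 93.9 cm (concave)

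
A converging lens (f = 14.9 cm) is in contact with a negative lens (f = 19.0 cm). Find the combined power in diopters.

P = +1.45 D

P₁ = 1/f₁ = 1/(0.149 m) = +6.711 D; P₂ = 1/f₂ = 1/(-0.190 m) = -5.263 D.
For thin lenses in contact, P = P₁ + P₂ = (+6.711) + (-5.263) = +1.45 D.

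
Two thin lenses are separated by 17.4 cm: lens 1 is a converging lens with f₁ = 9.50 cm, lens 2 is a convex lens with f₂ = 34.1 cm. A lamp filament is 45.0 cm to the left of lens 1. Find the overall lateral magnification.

m = -0.317

Lens 1: 1/d_i1 = 1/(9.50) − 1/(45.0) = 0.08304, so d_i1 = 12.04 cm; m₁ = −d_i1/d_o1 = -0.2676.
d_o2 = 17.4 − (12.04) = 5.360 cm.
Lens 2: 1/d_i2 = 1/(34.1) − 1/(5.360) = -0.1572, so d_i2 = -6.360 cm; m₂ = −d_i2/d_o2 = +1.186.
m = m₁·m₂ = (-0.2676)(+1.186) = -0.317.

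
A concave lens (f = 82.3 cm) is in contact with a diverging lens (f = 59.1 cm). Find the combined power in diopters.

P = -2.91 D

P₁ = 1/f₁ = 1/(-0.823 m) = -1.215 D; P₂ = 1/f₂ = 1/(-0.591 m) = -1.692 D.
For thin lenses in contact, P = P₁ + P₂ = (-1.215) + (-1.692) = -2.91 D.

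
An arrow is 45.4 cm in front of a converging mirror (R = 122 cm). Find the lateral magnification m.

m = +3.91

f = R/2 = 122/2 = 61.00 cm.
1/d_i = 1/f − 1/d_o = 1/(61.00) − 1/(45.4) = -0.005633, so d_i = -177.5 cm.
m = −d_i/d_o = −(-177.5)/(45.4) = +3.91.
The image is virtual, upright and enlarged, behind the mirror.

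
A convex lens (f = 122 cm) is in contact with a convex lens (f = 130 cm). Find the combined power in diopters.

P = +1.59 D

P₁ = 1/f₁ = 1/(1.22 m) = +0.8197 D; P₂ = 1/f₂ = 1/(1.30 m) = +0.7692 D.
For thin lenses in contact, P = P₁ + P₂ = (+0.8197) + (+0.7692) = +1.59 D.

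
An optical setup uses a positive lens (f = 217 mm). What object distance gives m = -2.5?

304 mm

m = −d_i/d_o ⇒ d_i = −m·d_o.
1/f = 1/d_o + 1/d_i = 1/d_o − 1/(m·d_o) = (1 − 1/m)/d_o, so d_o = f(1 − 1/m) = (217.0)(1 − 1/(-2.5)) = 304 mm.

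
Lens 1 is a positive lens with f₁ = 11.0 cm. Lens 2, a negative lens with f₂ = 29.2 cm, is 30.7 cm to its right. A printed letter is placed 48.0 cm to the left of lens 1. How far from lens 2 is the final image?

10.5 cm

Lens 1: 1/d_i1 = 1/f₁ − 1/d_o1 = 1/(11.0) − 1/(48.0) = 0.07008, so d_i1 = 14.27 cm.
The intermediate image is 14.27 cm to the right of lens 1, which is 30.7 − (14.27) = 16.43 cm to the left of lens 2, so d_o2 = +16.43 cm.
Lens 2 is diverging, so f₂ = −29.2 cm.
Lens 2: 1/d_i2 = 1/f₂ − 1/d_o2 = 1/(-29.2) − 1/(16.43) = -0.09511, so d_i2 = -10.5 cm.
The final image is virtual, 10.5 cm to the left of lens 2 (overall magnification ≈ -0.19).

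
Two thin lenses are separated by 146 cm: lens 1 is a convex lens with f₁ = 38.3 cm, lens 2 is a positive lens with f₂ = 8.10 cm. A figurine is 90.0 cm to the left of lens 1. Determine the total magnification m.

m = +0.0842

Lens 1: 1/d_i1 = 1/(38.3) − 1/(90.0) = 0.01500, so d_i1 = 66.67 cm; m₁ = −d_i1/d_o1 = -0.7408.
d_o2 = 146 − (66.67) = 79.33 cm.
Lens 2: 1/d_i2 = 1/(8.10) − 1/(79.33) = 0.1109, so d_i2 = 9.021 cm; m₂ = −d_i2/d_o2 = -0.1137.
m = m₁·m₂ = (-0.7408)(-0.1137) = +0.0842.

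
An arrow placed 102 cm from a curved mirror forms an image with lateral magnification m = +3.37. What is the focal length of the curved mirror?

f = 145 cm (concave)

m = −d_i/d_o ⇒ d_i = −m·d_o = −(+3.37)·(102) = -343.7 cm.
1/f = 1/d_o + 1/d_i = 1/(102) + 1/(-343.7) = 0.006894, so f = 145 cm.
Since f is positive, the curved mirror is concave.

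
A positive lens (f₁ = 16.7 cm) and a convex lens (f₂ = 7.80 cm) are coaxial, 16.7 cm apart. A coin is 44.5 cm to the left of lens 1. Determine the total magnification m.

Lens 1: 1/d_i1 = 1/(16.7) − 1/(44.5) = 0.03741, so d_i1 = 26.73 cm; m₁ = −d_i1/d_o1 = -0.6007.
d_o2 = 16.7 − (26.73) = -10.03 cm (virtual object).
Lens 2: 1/d_i2 = 1/(7.80) − 1/(-10.03) = 0.2279, so d_i2 = 4.388 cm; m₂ = −d_i2/d_o2 = +0.4375.
m = m₁·m₂ = (-0.6007)(+0.4375) = -0.263.

m = -0.263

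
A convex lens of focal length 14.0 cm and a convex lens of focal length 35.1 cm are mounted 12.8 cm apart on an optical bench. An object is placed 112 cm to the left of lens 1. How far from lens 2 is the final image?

Lens 1: 1/d_i1 = 1/f₁ − 1/d_o1 = 1/(14.0) − 1/(112) = 0.06250, so d_i1 = 16.00 cm.
The intermediate image is 16.00 cm to the right of lens 1, which lies 3.200 cm to the right of lens 2 — a virtual object — so d_o2 = −3.200 cm.
Lens 2: 1/d_i2 = 1/f₂ − 1/d_o2 = 1/(35.1) − 1/(-3.200) = 0.3410, so d_i2 = 2.93 cm.
The final image is real, 2.93 cm to the right of lens 2 (overall magnification ≈ -0.13).

2.93 cm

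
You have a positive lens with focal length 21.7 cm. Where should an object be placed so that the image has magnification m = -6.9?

m = −d_i/d_o ⇒ d_i = −m·d_o.
1/f = 1/d_o + 1/d_i = 1/d_o − 1/(m·d_o) = (1 − 1/m)/d_o, so d_o = f(1 − 1/m) = (21.70)(1 − 1/(-6.9)) = 24.8 cm.

24.8 cm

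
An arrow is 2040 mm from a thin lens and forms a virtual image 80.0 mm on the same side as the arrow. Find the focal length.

Virtual image ⇒ d_i = −80.0 mm.
1/f = 1/d_o + 1/d_i = 1/(2040) + 1/(-80.0) = -0.01201, so f = -83.3 mm.
Since f is negative, the thin lens is diverging.

f = -83.3 mm (diverging)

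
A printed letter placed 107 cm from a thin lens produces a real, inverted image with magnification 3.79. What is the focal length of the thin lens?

m = −d_i/d_o ⇒ d_i = −m·d_o = −(-3.79)·(107) = 405.5 cm.
1/f = 1/d_o + 1/d_i = 1/(107) + 1/(405.5) = 0.01181, so f = 84.7 cm.
Since f is positive, the thin lens is converging.

f = 84.7 cm (converging)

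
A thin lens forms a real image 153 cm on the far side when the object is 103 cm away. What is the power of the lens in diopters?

d_i = +153 cm.
1/f = 1/d_o + 1/d_i = 1/(103) + 1/(153) = 0.01624 cm⁻¹.
f = 61.56 cm = 0.6156 m, so P = 1/f = +1.62 D.

P = +1.62 D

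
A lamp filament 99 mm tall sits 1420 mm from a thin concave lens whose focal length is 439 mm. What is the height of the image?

23.4 mm

For a concave lens, f = -439 mm.
1/d_i = 1/f − 1/d_o = 1/(-439.0) − 1/(1420) = -0.002982, so d_i = -335.3 mm.
m = −d_i/d_o = +0.2361.
|h_i| = |m|·h_o = 0.2361 × 99 = 23.4 mm. The image is virtual, upright and reduced, on the same side as the object.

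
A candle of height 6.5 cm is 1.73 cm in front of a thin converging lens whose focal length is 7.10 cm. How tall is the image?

8.59 cm

1/d_i = 1/f − 1/d_o = 1/(7.100) − 1/(1.73) = -0.4372, so d_i = -2.287 cm.
m = −d_i/d_o = +1.322.
|h_i| = |m|·h_o = 1.322 × 6.5 = 8.59 cm. The image is virtual, upright and enlarged, on the same side as the object.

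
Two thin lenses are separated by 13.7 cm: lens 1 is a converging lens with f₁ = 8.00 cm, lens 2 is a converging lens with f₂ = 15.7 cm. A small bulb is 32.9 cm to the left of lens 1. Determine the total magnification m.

Lens 1: 1/d_i1 = 1/(8.00) − 1/(32.9) = 0.09460, so d_i1 = 10.57 cm; m₁ = −d_i1/d_o1 = -0.3213.
d_o2 = 13.7 − (10.57) = 3.130 cm.
Lens 2: 1/d_i2 = 1/(15.7) − 1/(3.130) = -0.2558, so d_i2 = -3.909 cm; m₂ = −d_i2/d_o2 = +1.249.
m = m₁·m₂ = (-0.3213)(+1.249) = -0.401.

m = -0.401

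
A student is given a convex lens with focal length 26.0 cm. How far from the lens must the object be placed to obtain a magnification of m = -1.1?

m = −d_i/d_o ⇒ d_i = −m·d_o.
1/f = 1/d_o + 1/d_i = 1/d_o − 1/(m·d_o) = (1 − 1/m)/d_o, so d_o = f(1 − 1/m) = (26.00)(1 − 1/(-1.1)) = 49.6 cm.

49.6 cm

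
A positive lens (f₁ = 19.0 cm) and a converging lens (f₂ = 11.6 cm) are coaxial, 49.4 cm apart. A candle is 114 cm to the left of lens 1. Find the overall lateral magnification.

Lens 1: 1/d_i1 = 1/(19.0) − 1/(114) = 0.04386, so d_i1 = 22.80 cm; m₁ = −d_i1/d_o1 = -0.2000.
d_o2 = 49.4 − (22.80) = 26.60 cm.
Lens 2: 1/d_i2 = 1/(11.6) − 1/(26.60) = 0.04861, so d_i2 = 20.57 cm; m₂ = −d_i2/d_o2 = -0.7733.
m = m₁·m₂ = (-0.2000)(-0.7733) = +0.155.

m = +0.155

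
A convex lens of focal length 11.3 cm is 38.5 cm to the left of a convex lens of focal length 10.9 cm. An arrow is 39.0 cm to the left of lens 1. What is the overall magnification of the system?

Lens 1: 1/d_i1 = 1/(11.3) − 1/(39.0) = 0.06285, so d_i1 = 15.91 cm; m₁ = −d_i1/d_o1 = -0.4079.
d_o2 = 38.5 − (15.91) = 22.59 cm.
Lens 2: 1/d_i2 = 1/(10.9) − 1/(22.59) = 0.04748, so d_i2 = 21.06 cm; m₂ = −d_i2/d_o2 = -0.9324.
m = m₁·m₂ = (-0.4079)(-0.9324) = +0.380.

m = +0.380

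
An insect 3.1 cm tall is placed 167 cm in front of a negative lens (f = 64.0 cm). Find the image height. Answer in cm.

For a negative lens, f = -64.0 cm.
1/d_i = 1/f − 1/d_o = 1/(-64.00) − 1/(167) = -0.02161, so d_i = -46.27 cm.
m = −d_i/d_o = +0.2771.
|h_i| = |m|·h_o = 0.2771 × 3.1 = 0.859 cm. The image is virtual, upright and reduced, on the same side as the object.

0.859 cm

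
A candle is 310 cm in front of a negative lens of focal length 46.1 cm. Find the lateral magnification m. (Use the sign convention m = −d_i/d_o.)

For a negative lens, f = -46.1 cm.
1/d_i = 1/f − 1/d_o = 1/(-46.10) − 1/(310) = -0.02492, so d_i = -40.13 cm.
m = −d_i/d_o = −(-40.13)/(310) = +0.129.
The image is virtual, upright and reduced, on the same side as the object.

m = +0.129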